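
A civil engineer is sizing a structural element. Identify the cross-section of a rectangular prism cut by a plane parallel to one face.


Solid: rectangular prism
Cutting plane: parallel to one face
Visualize the intersection of the plane with the solid's surface.
The boundary of the cut region is a rectangle.
rectangle


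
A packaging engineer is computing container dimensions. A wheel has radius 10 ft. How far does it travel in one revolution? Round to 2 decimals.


Shape: circle
Radius r = 10 ft
Formula: C = 2 * pi * r
C = 2 * pi * 10
C = 20 * pi
C = 62.83
62.83 ft


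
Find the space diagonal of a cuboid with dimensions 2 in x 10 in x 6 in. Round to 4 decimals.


Shape: rectangular box (space diagonal)
l = 2 in, w = 10 in, h = 6 in
Visualize: the diagonal of the base, then a right triangle with that diagonal and the height.
Formula: d = sqrt(l^2 + w^2 + h^2)
l^2 + w^2 + h^2 = 4 + 100 + 36 = 140
d = sqrt(140)
d = 11.8322
11.8322 in


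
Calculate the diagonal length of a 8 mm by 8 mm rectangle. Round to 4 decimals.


Shape: rectangle (diagonal via Pythagoras)
Sides: 8 mm and 8 mm
Formula: d = sqrt(l^2 + w^2)
l^2 = 64, w^2 = 64
l^2 + w^2 = 128
d = sqrt(128)
d = 11.3137
11.3137 mm


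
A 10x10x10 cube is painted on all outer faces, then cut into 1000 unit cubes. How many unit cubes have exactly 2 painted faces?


Large cube: 10 x 10 x 10, cut into unit cubes.
n = 10, so n - 2 = 8
Cubes with 2 painted faces lie along the edges, excluding corners.
A cube has 12 edges; each contributes (n - 2) = 8 such cubes.
Count = 12 * 8 = 96
96 unit cubes


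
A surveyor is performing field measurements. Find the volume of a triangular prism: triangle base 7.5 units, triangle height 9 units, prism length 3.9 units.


Shape: triangular prism
Triangle base = 7.5 units, triangle height = 9 units, prism length L = 3.9 units
Formula: V = (1/2 * b * h_tri) * L
Cross-section area = 0.5 * 7.5 * 9 = 33.75
V = 33.75 * 3.9
V = 131.625
131.625 units^3


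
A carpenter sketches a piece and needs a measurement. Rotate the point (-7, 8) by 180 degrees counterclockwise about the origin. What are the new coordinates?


Transformation: rotation about the origin
Original point: (-7, 8)
Rule for 180 deg: (x, y) -> (-x, -y)
Apply: (-7, 8) -> (7, -8)
(7, -8)


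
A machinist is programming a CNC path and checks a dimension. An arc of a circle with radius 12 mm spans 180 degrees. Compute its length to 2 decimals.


Shape: circular arc
Radius r = 12 mm, Angle = 180 degrees
Formula: L = (angle/360) * 2 * pi * r
2 * pi * r = 24 * pi
L = (180/360) * 24 * pi
L = 12 * pi
L = 37.7
37.7 mm


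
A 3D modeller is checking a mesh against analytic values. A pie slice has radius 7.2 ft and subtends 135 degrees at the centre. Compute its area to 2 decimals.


Shape: circular sector
Radius r = 7.2 ft, Angle = 135 degrees
Formula: A = (angle/360) * pi * r^2
r^2 = 51.84
Fraction of circle = 135/360
A = (135/360) * pi * 51.84
A = 19.44 * pi
A = 61.07
61.07 ft^2


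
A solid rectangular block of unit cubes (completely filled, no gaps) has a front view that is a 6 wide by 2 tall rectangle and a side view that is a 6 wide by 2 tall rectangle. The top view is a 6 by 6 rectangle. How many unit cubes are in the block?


Orthographic views of a solid rectangular block:
Front view 6 x 2 -> length = 6, height = 2
Side view 6 x 2 -> width = 6, height = 2 (consistent)
Top view 6 x 6 -> confirms length = 6, width = 6
The block is 6 x 6 x 2.
Total unit cubes = 6 * 6 * 2 = 72
72 unit cubes


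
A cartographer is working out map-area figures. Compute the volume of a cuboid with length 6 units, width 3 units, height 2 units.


Shape: rectangular prism
l = 6 units, w = 3 units, h = 2 units
Formula: V = l * w * h
V = 6 * 3 * 2
V = 18 * 2
V = 36
36 units^3


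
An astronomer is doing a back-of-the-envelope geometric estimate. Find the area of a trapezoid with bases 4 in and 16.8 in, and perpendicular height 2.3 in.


Shape: trapezoid
Parallel sides a = 4 in, b = 16.8 in; Height h = 2.3 in
Formula: A = (a + b) * h / 2
a + b = 4 + 16.8 = 20.8
A = 20.8 * 2.3 / 2
A = 47.84 / 2
A = 23.92
23.92 in^2


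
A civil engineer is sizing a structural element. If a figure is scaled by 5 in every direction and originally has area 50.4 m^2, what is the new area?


Linear scale factor k = 5
Original area = 50.4 m^2
Rule: under a linear scaling by k, areas scale by k^2.
k^2 = 5^2 = 25
New area = 50.4 * 25
New area = 1260
1260 m^2


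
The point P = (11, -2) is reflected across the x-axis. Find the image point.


Transformation: reflection
Original point: (11, -2)
Rule for reflection over the x-axis: (x, y) -> (x, -y)
Apply: (11, -2) -> (11, 2)
(11, 2)


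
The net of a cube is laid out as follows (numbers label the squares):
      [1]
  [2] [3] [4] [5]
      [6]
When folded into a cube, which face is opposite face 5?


Net: cross layout. Take square 3 as the base (bottom).
Fold the four squares in the horizontal row up around 3: 2 -> left, 4 -> right, 5 wraps to the top.
Fold 1 and 6 up from 3: 1 -> back, 6 -> front.
Opposite pairs are therefore: (1, 6), (2, 4), (3, 5).
Face 5 is opposite face 3.
face 3


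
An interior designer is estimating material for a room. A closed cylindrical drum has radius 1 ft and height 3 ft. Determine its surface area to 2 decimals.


Shape: closed cylinder
Radius r = 1 ft, Height h = 3 ft
Formula: SA = 2*pi*r^2 + 2*pi*r*h = 2*pi*r*(r + h)
r + h = 4
2 * r * (r + h) = 2 * 1 * 4 = 8
SA = 8 * pi
SA = 25.13
25.13 ft^2


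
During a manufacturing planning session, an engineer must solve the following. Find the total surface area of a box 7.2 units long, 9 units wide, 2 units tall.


Shape: rectangular prism
l = 7.2 units, w = 9 units, h = 2 units
Formula: SA = 2(lw + lh + wh)
lw = 64.8, lh = 14.4, wh = 18
lw + lh + wh = 97.2
SA = 2 * 97.2
SA = 194.4
194.4 units^2


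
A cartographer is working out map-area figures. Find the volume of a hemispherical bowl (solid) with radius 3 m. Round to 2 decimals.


Shape: hemisphere (half of a sphere)
Radius r = 3 m
Formula: V = (1/2) * (4/3) * pi * r^3 = (2/3) * pi * r^3
r^3 = 27
(2/3) * 27 = 18
V = 18 * pi
V = 56.55
56.55 m^3


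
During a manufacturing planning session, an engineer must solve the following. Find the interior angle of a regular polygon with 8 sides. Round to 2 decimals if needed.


Shape: regular octagon (8 sides)
Formula: interior angle = (n - 2) * 180 / n
(n - 2) = 6
(n - 2) * 180 = 1080
angle = 1080 / 8
angle = 135
135 degrees


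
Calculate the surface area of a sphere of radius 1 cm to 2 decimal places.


Shape: sphere
Radius r = 1 cm
Formula: SA = 4 * pi * r^2
r^2 = 1
SA = 4 * pi * 1
SA = 4 * pi
SA = 12.57
12.57 cm^2


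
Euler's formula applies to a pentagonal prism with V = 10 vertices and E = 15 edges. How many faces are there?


Polyhedron: pentagonal prism
Euler's formula for convex polyhedra: V - E + F = 2
Given: V = 10 vertices and E = 15 edges
Solve for F:
F = 2 + E - V = 2 + 15 - 10 = 7
7 faces


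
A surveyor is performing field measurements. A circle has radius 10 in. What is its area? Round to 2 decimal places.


Shape: circle
Radius r = 10 in
Formula: A = pi * r^2
r^2 = 10^2 = 100
A = pi * 100
A = 314.16
314.16 in^2


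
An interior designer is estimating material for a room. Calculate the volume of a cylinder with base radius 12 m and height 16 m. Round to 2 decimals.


Shape: cylinder
Radius r = 12 m, Height h = 16 m
Formula: V = pi * r^2 * h
r^2 = 144
V = pi * 144 * 16
V = 2304 * pi
V = 7238.23
7238.23 m^3


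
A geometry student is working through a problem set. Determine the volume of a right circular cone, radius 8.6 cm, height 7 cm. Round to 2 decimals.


Shape: cone
Radius r = 8.6 cm, Height h = 7 cm
Formula: V = (1/3) * pi * r^2 * h
r^2 = 73.96
pi * r^2 * h = pi * 73.96 * 7 = 517.72 * pi
V = 517.72 * pi / 3
V = 542.16
542.16 cm^3


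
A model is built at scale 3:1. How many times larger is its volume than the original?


Linear scale factor k = 3
Rule: under a linear scaling by k, volumes scale by k^3.
k^3 = 3 * 3 * 3
k^3 = 9 * 3
k^3 = 27
Volume scales by a factor of 27.
27 (dimensionless)


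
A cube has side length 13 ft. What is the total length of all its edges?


Shape: cube
Side s = 13 ft
A cube has 12 edges, all equal.
Formula: total edge length = 12 * s
Total = 12 * 13
Total = 156
156 ft


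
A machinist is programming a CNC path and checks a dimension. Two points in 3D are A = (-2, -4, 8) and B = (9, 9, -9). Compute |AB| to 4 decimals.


3D distance between two points
P1 = (-2, -4, 8), P2 = (9, 9, -9)
Formula: d = sqrt((x2-x1)^2 + (y2-y1)^2 + (z2-z1)^2)
dx = 9 - -2 = 11
dy = 9 - -4 = 13
dz = -9 - 8 = -17
dx^2 + dy^2 + dz^2 = 121 + 169 + 289 = 579
d = sqrt(579)
d = 24.0624
24.0624 units


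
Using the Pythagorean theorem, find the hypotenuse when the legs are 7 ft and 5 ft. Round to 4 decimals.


Shape: right triangle
Legs a = 7 ft, b = 5 ft
Formula: c = sqrt(a^2 + b^2)
a^2 = 49, b^2 = 25
a^2 + b^2 = 74
c = sqrt(74)
c = 8.6023
8.6023 ft


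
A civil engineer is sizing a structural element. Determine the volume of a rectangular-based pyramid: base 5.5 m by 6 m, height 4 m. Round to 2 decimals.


Shape: rectangular pyramid
Base: 5.5 m x 6 m, Height h = 4 m
Formula: V = (1/3) * base_area * h
base_area = 5.5 * 6 = 33
base_area * h = 33 * 4 = 132
V = 132 / 3
V = 44
44 m^3


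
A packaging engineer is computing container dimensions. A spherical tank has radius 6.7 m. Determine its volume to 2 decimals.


Shape: sphere
Radius r = 6.7 m
Formula: V = (4/3) * pi * r^3
r^3 = 300.763
(4/3) * 300.763 = 401.017333
V = 401.017333 * pi
V = 1259.83
1259.83 m^3


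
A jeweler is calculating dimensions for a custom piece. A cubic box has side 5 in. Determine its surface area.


Shape: cube
Side s = 5 in
A cube has 6 square faces.
Formula: SA = 6 * s^2
s^2 = 25
SA = 6 * 25
SA = 150
150 in^2


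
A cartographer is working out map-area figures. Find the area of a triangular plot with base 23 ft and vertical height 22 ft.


Shape: triangle
Base b = 23 ft, Height h = 22 ft
Formula: A = (1/2) * b * h
A = 0.5 * 23 * 22
A = 0.5 * 506
A = 253
253 ft^2


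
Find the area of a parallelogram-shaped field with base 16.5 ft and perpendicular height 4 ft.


Shape: parallelogram
Base b = 16.5 ft, Height h = 4 ft
Formula: A = b * h
A = 16.5 * 4
A = 66
66 ft^2


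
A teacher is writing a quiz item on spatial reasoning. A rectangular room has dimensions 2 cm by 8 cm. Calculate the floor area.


Shape: rectangle
Length l = 2 cm, Width w = 8 cm
Formula: A = l * w
A = 2 * 8
A = 16
16 cm^2


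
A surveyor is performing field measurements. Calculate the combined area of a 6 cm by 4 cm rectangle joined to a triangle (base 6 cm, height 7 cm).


Composite shape: rectangle + triangle
Rectangle area = 6 * 4 = 24
Triangle area = 0.5 * 6 * 7 = 21
Total = 24 + 21
Total = 45
45 cm^2


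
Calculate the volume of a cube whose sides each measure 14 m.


Shape: cube
Side s = 14 m
Formula: V = s^3
V = 14 * 14 * 14
V = 196 * 14
V = 2744
2744 m^3


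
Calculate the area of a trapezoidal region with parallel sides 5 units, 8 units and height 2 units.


Shape: trapezoid
Parallel sides a = 5 units, b = 8 units; Height h = 2 units
Formula: A = (a + b) * h / 2
a + b = 5 + 8 = 13
A = 13 * 2 / 2
A = 26 / 2
A = 13
13 units^2


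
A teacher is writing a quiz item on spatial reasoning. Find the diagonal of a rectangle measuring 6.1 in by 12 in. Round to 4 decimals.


Shape: rectangle (diagonal via Pythagoras)
Sides: 6.1 in and 12 in
Formula: d = sqrt(l^2 + w^2)
l^2 = 37.21, w^2 = 144
l^2 + w^2 = 181.21
d = sqrt(181.21)
d = 13.4614
13.4614 in


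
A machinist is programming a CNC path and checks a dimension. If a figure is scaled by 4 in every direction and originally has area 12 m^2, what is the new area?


Linear scale factor k = 4
Original area = 12 m^2
Rule: under a linear scaling by k, areas scale by k^2.
k^2 = 4^2 = 16
New area = 12 * 16
New area = 192
192 m^2


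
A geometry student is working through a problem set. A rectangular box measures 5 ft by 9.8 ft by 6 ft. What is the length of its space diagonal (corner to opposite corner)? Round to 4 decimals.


Shape: rectangular box (space diagonal)
l = 5 ft, w = 9.8 ft, h = 6 ft
Visualize: the diagonal of the base, then a right triangle with that diagonal and the height.
Formula: d = sqrt(l^2 + w^2 + h^2)
l^2 + w^2 + h^2 = 25 + 96.04 + 36 = 157.04
d = sqrt(157.04)
d = 12.5316
12.5316 ft


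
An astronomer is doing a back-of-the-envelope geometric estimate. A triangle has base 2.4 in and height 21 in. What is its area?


Shape: triangle
Base b = 2.4 in, Height h = 21 in
Formula: A = (1/2) * b * h
A = 0.5 * 2.4 * 21
A = 0.5 * 50.4
A = 25.2
25.2 in^2


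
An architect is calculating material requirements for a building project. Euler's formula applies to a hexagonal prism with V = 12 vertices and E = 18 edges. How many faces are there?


Polyhedron: hexagonal prism
Euler's formula for convex polyhedra: V - E + F = 2
Given: V = 12 vertices and E = 18 edges
Solve for F:
F = 2 + E - V = 2 + 18 - 12 = 8
8 faces


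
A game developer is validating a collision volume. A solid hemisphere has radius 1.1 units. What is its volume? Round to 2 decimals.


Shape: hemisphere (half of a sphere)
Radius r = 1.1 units
Formula: V = (1/2) * (4/3) * pi * r^3 = (2/3) * pi * r^3
r^3 = 1.331
(2/3) * 1.331 = 0.887333
V = 0.887333 * pi
V = 2.79
2.79 units^3


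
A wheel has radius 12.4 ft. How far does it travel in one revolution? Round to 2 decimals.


Shape: circle
Radius r = 12.4 ft
Formula: C = 2 * pi * r
C = 2 * pi * 12.4
C = 24.8 * pi
C = 77.91
77.91 ft


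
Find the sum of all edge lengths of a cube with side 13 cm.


Shape: cube
Side s = 13 cm
A cube has 12 edges, all equal.
Formula: total edge length = 12 * s
Total = 12 * 13
Total = 156
156 cm


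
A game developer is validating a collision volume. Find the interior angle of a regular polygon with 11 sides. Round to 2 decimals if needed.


Shape: regular hendecagon (11 sides)
Formula: interior angle = (n - 2) * 180 / n
(n - 2) = 9
(n - 2) * 180 = 1620
angle = 1620 / 11
angle = 147.27
147.27 degrees


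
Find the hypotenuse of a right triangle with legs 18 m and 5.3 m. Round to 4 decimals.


Shape: right triangle
Legs a = 18 m, b = 5.3 m
Formula: c = sqrt(a^2 + b^2)
a^2 = 324, b^2 = 28.09
a^2 + b^2 = 352.09
c = sqrt(352.09)
c = 18.7641
18.7641 m


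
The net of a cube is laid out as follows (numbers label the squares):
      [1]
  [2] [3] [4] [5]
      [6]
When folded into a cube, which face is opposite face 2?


Net: cross layout. Take square 3 as the base (bottom).
Fold the four squares in the horizontal row up around 3: 2 -> left, 4 -> right, 5 wraps to the top.
Fold 1 and 6 up from 3: 1 -> back, 6 -> front.
Opposite pairs are therefore: (1, 6), (2, 4), (3, 5).
Face 2 is opposite face 4.
face 4


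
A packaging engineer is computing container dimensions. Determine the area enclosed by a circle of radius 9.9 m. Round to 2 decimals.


Shape: circle
Radius r = 9.9 m
Formula: A = pi * r^2
r^2 = 9.9^2 = 98.01
A = pi * 98.01
A = 307.91
307.91 m^2


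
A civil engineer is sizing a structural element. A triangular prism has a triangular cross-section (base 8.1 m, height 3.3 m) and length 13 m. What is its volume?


Shape: triangular prism
Triangle base = 8.1 m, triangle height = 3.3 m, prism length L = 13 m
Formula: V = (1/2 * b * h_tri) * L
Cross-section area = 0.5 * 8.1 * 3.3 = 13.365
V = 13.365 * 13
V = 173.745
173.745 m^3


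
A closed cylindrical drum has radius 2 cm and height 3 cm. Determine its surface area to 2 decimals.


Shape: closed cylinder
Radius r = 2 cm, Height h = 3 cm
Formula: SA = 2*pi*r^2 + 2*pi*r*h = 2*pi*r*(r + h)
r + h = 5
2 * r * (r + h) = 2 * 2 * 5 = 20
SA = 20 * pi
SA = 62.83
62.83 cm^2


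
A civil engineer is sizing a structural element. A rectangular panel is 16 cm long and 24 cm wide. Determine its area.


Shape: rectangle
Length l = 16 cm, Width w = 24 cm
Formula: A = l * w
A = 16 * 24
A = 384
384 cm^2


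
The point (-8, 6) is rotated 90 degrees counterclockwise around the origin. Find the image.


Transformation: rotation about the origin
Original point: (-8, 6)
Rule for 90 deg counterclockwise: (x, y) -> (-y, x)
Apply: (-8, 6) -> (-6, -8)
(-6, -8)


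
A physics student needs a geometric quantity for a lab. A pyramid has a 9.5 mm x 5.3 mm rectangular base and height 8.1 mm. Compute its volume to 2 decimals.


Shape: rectangular pyramid
Base: 9.5 mm x 5.3 mm, Height h = 8.1 mm
Formula: V = (1/3) * base_area * h
base_area = 9.5 * 5.3 = 50.35
base_area * h = 50.35 * 8.1 = 407.835
V = 407.835 / 3
V = 135.95
135.95 mm^3


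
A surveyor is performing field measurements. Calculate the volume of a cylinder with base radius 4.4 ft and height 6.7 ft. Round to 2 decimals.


Shape: cylinder
Radius r = 4.4 ft, Height h = 6.7 ft
Formula: V = pi * r^2 * h
r^2 = 19.36
V = pi * 19.36 * 6.7
V = 129.712 * pi
V = 407.5
407.5 ft^3


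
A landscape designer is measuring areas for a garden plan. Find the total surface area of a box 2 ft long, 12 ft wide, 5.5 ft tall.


Shape: rectangular prism
l = 2 ft, w = 12 ft, h = 5.5 ft
Formula: SA = 2(lw + lh + wh)
lw = 24, lh = 11, wh = 66
lw + lh + wh = 101
SA = 2 * 101
SA = 202
202 ft^2


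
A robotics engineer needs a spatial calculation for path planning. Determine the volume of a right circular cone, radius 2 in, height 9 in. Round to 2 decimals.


Shape: cone
Radius r = 2 in, Height h = 9 in
Formula: V = (1/3) * pi * r^2 * h
r^2 = 4
pi * r^2 * h = pi * 4 * 9 = 36 * pi
V = 36 * pi / 3
V = 37.7
37.7 in^3


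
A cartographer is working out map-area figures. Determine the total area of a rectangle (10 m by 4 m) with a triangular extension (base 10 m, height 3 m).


Composite shape: rectangle + triangle
Rectangle area = 10 * 4 = 40
Triangle area = 0.5 * 10 * 3 = 15
Total = 40 + 15
Total = 55
55 m^2


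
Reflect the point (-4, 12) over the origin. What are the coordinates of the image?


Transformation: reflection
Original point: (-4, 12)
Rule for reflection through the origin: (x, y) -> (-x, -y)
Apply: (-4, 12) -> (4, -12)
(4, -12)


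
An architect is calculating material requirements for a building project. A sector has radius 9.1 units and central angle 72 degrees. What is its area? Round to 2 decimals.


Shape: circular sector
Radius r = 9.1 units, Angle = 72 degrees
Formula: A = (angle/360) * pi * r^2
r^2 = 82.81
Fraction of circle = 72/360
A = (72/360) * pi * 82.81
A = 16.562 * pi
A = 52.03
52.03 units^2


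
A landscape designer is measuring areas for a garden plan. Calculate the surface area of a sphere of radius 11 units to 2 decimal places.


Shape: sphere
Radius r = 11 units
Formula: SA = 4 * pi * r^2
r^2 = 121
SA = 4 * pi * 121
SA = 484 * pi
SA = 1520.53
1520.53 units^2


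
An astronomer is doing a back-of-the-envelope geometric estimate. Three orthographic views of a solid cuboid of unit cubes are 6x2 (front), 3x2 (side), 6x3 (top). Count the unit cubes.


Orthographic views of a solid rectangular block:
Front view 6 x 2 -> length = 6, height = 2
Side view 3 x 2 -> width = 3, height = 2 (consistent)
Top view 6 x 3 -> confirms length = 6, width = 3
The block is 6 x 3 x 2.
Total unit cubes = 6 * 3 * 2 = 36
36 unit cubes


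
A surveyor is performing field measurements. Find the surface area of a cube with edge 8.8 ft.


Shape: cube
Side s = 8.8 ft
A cube has 6 square faces.
Formula: SA = 6 * s^2
s^2 = 77.44
SA = 6 * 77.44
SA = 464.64
464.64 ft^2


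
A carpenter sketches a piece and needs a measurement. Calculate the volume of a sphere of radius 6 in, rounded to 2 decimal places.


Shape: sphere
Radius r = 6 in
Formula: V = (4/3) * pi * r^3
r^3 = 216
(4/3) * 216 = 288
V = 288 * pi
V = 904.78
904.78 in^3


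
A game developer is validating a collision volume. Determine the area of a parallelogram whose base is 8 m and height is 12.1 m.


Shape: parallelogram
Base b = 8 m, Height h = 12.1 m
Formula: A = b * h
A = 8 * 12.1
A = 96.8
96.8 m^2


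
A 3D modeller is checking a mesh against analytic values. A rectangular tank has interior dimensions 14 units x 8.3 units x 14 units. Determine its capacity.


Shape: rectangular prism
l = 14 units, w = 8.3 units, h = 14 units
Formula: V = l * w * h
V = 14 * 8.3 * 14
V = 116.2 * 14
V = 1626.8
1626.8 units^3


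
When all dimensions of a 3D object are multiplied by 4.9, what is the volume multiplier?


Linear scale factor k = 4.9
Rule: under a linear scaling by k, volumes scale by k^3.
k^3 = 4.9 * 4.9 * 4.9
k^3 = 24.01 * 4.9
k^3 = 117.649
Volume scales by a factor of 117.649.
117.649 (dimensionless)


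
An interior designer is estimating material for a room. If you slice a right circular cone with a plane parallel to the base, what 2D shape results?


Solid: right circular cone
Cutting plane: parallel to the base
Visualize the intersection of the plane with the solid's surface.
The boundary of the cut region is a circle.
circle


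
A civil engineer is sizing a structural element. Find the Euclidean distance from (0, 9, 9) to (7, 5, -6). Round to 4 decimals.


3D distance between two points
P1 = (0, 9, 9), P2 = (7, 5, -6)
Formula: d = sqrt((x2-x1)^2 + (y2-y1)^2 + (z2-z1)^2)
dx = 7 - 0 = 7
dy = 5 - 9 = -4
dz = -6 - 9 = -15
dx^2 + dy^2 + dz^2 = 49 + 16 + 225 = 290
d = sqrt(290)
d = 17.0294
17.0294 units


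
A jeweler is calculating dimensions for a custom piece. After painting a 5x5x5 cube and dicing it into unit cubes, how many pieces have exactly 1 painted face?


Large cube: 5 x 5 x 5, cut into unit cubes.
n = 5, so n - 2 = 3
Cubes with 1 painted face lie in the interior of each face.
A cube has 6 faces; each contributes (n - 2)^2 = 9 such cubes.
Count = 6 * 9 = 54
54 unit cubes


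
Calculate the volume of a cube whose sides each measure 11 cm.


Shape: cube
Side s = 11 cm
Formula: V = s^3
V = 11 * 11 * 11
V = 121 * 11
V = 1331
1331 cm^3


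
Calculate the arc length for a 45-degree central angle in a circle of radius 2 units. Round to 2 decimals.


Shape: circular arc
Radius r = 2 units, Angle = 45 degrees
Formula: L = (angle/360) * 2 * pi * r
2 * pi * r = 4 * pi
L = (45/360) * 4 * pi
L = 0.5 * pi
L = 1.57
1.57 units


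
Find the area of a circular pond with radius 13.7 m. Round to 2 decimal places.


Shape: circle
Radius r = 13.7 m
Formula: A = pi * r^2
r^2 = 13.7^2 = 187.69
A = pi * 187.69
A = 589.65
589.65 m^2


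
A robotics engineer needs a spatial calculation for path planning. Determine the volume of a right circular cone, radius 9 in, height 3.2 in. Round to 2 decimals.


Shape: cone
Radius r = 9 in, Height h = 3.2 in
Formula: V = (1/3) * pi * r^2 * h
r^2 = 81
pi * r^2 * h = pi * 81 * 3.2 = 259.2 * pi
V = 259.2 * pi / 3
V = 271.43
271.43 in^3


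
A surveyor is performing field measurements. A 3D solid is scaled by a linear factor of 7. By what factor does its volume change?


Linear scale factor k = 7
Rule: under a linear scaling by k, volumes scale by k^3.
k^3 = 7 * 7 * 7
k^3 = 49 * 7
k^3 = 343
Volume scales by a factor of 343.
343 (dimensionless)


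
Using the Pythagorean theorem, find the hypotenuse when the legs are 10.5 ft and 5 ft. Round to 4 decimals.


Shape: right triangle
Legs a = 10.5 ft, b = 5 ft
Formula: c = sqrt(a^2 + b^2)
a^2 = 110.25, b^2 = 25
a^2 + b^2 = 135.25
c = sqrt(135.25)
c = 11.6297
11.6297 ft


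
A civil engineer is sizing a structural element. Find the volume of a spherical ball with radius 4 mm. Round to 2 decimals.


Shape: sphere
Radius r = 4 mm
Formula: V = (4/3) * pi * r^3
r^3 = 64
(4/3) * 64 = 85.333333
V = 85.333333 * pi
V = 268.08
268.08 mm^3


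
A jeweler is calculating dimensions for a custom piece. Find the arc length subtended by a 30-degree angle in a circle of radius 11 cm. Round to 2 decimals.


Shape: circular arc
Radius r = 11 cm, Angle = 30 degrees
Formula: L = (angle/360) * 2 * pi * r
2 * pi * r = 22 * pi
L = (30/360) * 22 * pi
L = 1.833333 * pi
L = 5.76
5.76 cm


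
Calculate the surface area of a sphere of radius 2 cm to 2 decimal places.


Shape: sphere
Radius r = 2 cm
Formula: SA = 4 * pi * r^2
r^2 = 4
SA = 4 * pi * 4
SA = 16 * pi
SA = 50.27
50.27 cm^2


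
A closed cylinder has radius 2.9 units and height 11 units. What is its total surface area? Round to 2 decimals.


Shape: closed cylinder
Radius r = 2.9 units, Height h = 11 units
Formula: SA = 2*pi*r^2 + 2*pi*r*h = 2*pi*r*(r + h)
r + h = 13.9
2 * r * (r + h) = 2 * 2.9 * 13.9 = 80.62
SA = 80.62 * pi
SA = 253.28
253.28 units^2


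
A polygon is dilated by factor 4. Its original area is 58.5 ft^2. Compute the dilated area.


Linear scale factor k = 4
Original area = 58.5 ft^2
Rule: under a linear scaling by k, areas scale by k^2.
k^2 = 4^2 = 16
New area = 58.5 * 16
New area = 936
936 ft^2


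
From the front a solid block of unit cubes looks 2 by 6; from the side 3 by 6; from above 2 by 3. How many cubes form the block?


Orthographic views of a solid rectangular block:
Front view 2 x 6 -> length = 2, height = 6
Side view 3 x 6 -> width = 3, height = 6 (consistent)
Top view 2 x 3 -> confirms length = 2, width = 3
The block is 2 x 3 x 6.
Total unit cubes = 2 * 3 * 6 = 36
36 unit cubes


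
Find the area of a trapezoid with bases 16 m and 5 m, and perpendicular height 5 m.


Shape: trapezoid
Parallel sides a = 16 m, b = 5 m; Height h = 5 m
Formula: A = (a + b) * h / 2
a + b = 16 + 5 = 21
A = 21 * 5 / 2
A = 105 / 2
A = 52.5
52.5 m^2


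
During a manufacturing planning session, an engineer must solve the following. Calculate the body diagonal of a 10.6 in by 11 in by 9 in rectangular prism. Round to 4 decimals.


Shape: rectangular box (space diagonal)
l = 10.6 in, w = 11 in, h = 9 in
Visualize: the diagonal of the base, then a right triangle with that diagonal and the height.
Formula: d = sqrt(l^2 + w^2 + h^2)
l^2 + w^2 + h^2 = 112.36 + 121 + 81 = 314.36
d = sqrt(314.36)
d = 17.7302
17.7302 in


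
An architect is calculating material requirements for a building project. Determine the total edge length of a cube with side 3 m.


Shape: cube
Side s = 3 m
A cube has 12 edges, all equal.
Formula: total edge length = 12 * s
Total = 12 * 3
Total = 36
36 m


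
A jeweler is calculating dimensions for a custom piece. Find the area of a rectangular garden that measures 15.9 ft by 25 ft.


Shape: rectangle
Length l = 15.9 ft, Width w = 25 ft
Formula: A = l * w
A = 15.9 * 25
A = 397.5
397.5 ft^2


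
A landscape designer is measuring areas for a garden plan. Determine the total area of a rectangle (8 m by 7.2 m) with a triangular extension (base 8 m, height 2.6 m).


Composite shape: rectangle + triangle
Rectangle area = 8 * 7.2 = 57.6
Triangle area = 0.5 * 8 * 2.6 = 10.4
Total = 57.6 + 10.4
Total = 68
68 m^2


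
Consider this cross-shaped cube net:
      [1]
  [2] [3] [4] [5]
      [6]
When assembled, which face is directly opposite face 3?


Net: cross layout. Take square 3 as the base (bottom).
Fold the four squares in the horizontal row up around 3: 2 -> left, 4 -> right, 5 wraps to the top.
Fold 1 and 6 up from 3: 1 -> back, 6 -> front.
Opposite pairs are therefore: (1, 6), (2, 4), (3, 5).
Face 3 is opposite face 5.
face 5


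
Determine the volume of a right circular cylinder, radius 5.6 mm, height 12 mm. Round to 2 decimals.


Shape: cylinder
Radius r = 5.6 mm, Height h = 12 mm
Formula: V = pi * r^2 * h
r^2 = 31.36
V = pi * 31.36 * 12
V = 376.32 * pi
V = 1182.24
1182.24 mm^3


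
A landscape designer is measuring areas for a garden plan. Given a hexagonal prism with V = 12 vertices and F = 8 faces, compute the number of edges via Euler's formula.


Polyhedron: hexagonal prism
Euler's formula for convex polyhedra: V - E + F = 2
Given: V = 12 vertices and F = 8 faces
Solve for E:
E = V + F - 2 = 12 + 8 - 2 = 18
18 edges


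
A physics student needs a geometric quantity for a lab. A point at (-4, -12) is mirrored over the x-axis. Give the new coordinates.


Transformation: reflection
Original point: (-4, -12)
Rule for reflection over the x-axis: (x, y) -> (x, -y)
Apply: (-4, -12) -> (-4, 12)
(-4, 12)


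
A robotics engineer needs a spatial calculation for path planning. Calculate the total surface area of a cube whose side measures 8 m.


Shape: cube
Side s = 8 m
A cube has 6 square faces.
Formula: SA = 6 * s^2
s^2 = 64
SA = 6 * 64
SA = 384
384 m^2


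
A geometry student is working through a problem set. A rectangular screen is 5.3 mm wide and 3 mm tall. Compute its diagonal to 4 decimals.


Shape: rectangle (diagonal via Pythagoras)
Sides: 5.3 mm and 3 mm
Formula: d = sqrt(l^2 + w^2)
l^2 = 28.09, w^2 = 9
l^2 + w^2 = 37.09
d = sqrt(37.09)
d = 6.0902
6.0902 mm


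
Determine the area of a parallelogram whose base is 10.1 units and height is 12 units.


Shape: parallelogram
Base b = 10.1 units, Height h = 12 units
Formula: A = b * h
A = 10.1 * 12
A = 121.2
121.2 units^2


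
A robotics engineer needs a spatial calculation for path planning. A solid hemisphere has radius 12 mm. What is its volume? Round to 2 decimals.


Shape: hemisphere (half of a sphere)
Radius r = 12 mm
Formula: V = (1/2) * (4/3) * pi * r^3 = (2/3) * pi * r^3
r^3 = 1728
(2/3) * 1728 = 1152
V = 1152 * pi
V = 3619.11
3619.11 mm^3


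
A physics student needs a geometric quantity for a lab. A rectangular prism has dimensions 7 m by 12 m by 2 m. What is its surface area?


Shape: rectangular prism
l = 7 m, w = 12 m, h = 2 m
Formula: SA = 2(lw + lh + wh)
lw = 84, lh = 14, wh = 24
lw + lh + wh = 122
SA = 2 * 122
SA = 244
244 m^2


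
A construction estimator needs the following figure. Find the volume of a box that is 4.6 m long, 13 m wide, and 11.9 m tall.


Shape: rectangular prism
l = 4.6 m, w = 13 m, h = 11.9 m
Formula: V = l * w * h
V = 4.6 * 13 * 11.9
V = 59.8 * 11.9
V = 711.62
711.62 m^3


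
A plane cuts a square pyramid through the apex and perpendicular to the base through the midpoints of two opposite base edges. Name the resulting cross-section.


Solid: square pyramid
Cutting plane: through the apex and perpendicular to the base through the midpoints of two opposite base edges
Visualize the intersection of the plane with the solid's surface.
The boundary of the cut region is a isosceles triangle.
isosceles triangle


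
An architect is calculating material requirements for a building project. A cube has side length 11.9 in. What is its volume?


Shape: cube
Side s = 11.9 in
Formula: V = s^3
V = 11.9 * 11.9 * 11.9
V = 141.61 * 11.9
V = 1685.159
1685.159 in^3


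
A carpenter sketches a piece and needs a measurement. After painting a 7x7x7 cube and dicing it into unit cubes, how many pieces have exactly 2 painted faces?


Large cube: 7 x 7 x 7, cut into unit cubes.
n = 7, so n - 2 = 5
Cubes with 2 painted faces lie along the edges, excluding corners.
A cube has 12 edges; each contributes (n - 2) = 5 such cubes.
Count = 12 * 5 = 60
60 unit cubes


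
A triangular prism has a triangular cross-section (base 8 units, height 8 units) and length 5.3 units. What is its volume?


Shape: triangular prism
Triangle base = 8 units, triangle height = 8 units, prism length L = 5.3 units
Formula: V = (1/2 * b * h_tri) * L
Cross-section area = 0.5 * 8 * 8 = 32
V = 32 * 5.3
V = 169.6
169.6 units^3


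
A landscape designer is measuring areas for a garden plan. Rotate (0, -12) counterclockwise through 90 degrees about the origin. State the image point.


Transformation: rotation about the origin
Original point: (0, -12)
Rule for 90 deg counterclockwise: (x, y) -> (-y, x)
Apply: (0, -12) -> (12, 0)
(12, 0)


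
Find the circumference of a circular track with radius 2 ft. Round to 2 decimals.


Shape: circle
Radius r = 2 ft
Formula: C = 2 * pi * r
C = 2 * pi * 2
C = 4 * pi
C = 12.57
12.57 ft


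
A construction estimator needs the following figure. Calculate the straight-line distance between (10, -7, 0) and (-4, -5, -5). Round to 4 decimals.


3D distance between two points
P1 = (10, -7, 0), P2 = (-4, -5, -5)
Formula: d = sqrt((x2-x1)^2 + (y2-y1)^2 + (z2-z1)^2)
dx = -4 - 10 = -14
dy = -5 - -7 = 2
dz = -5 - 0 = -5
dx^2 + dy^2 + dz^2 = 196 + 4 + 25 = 225
d = sqrt(225)
d = 15.0
15 units


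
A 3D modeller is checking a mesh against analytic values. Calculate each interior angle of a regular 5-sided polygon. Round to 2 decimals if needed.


Shape: regular pentagon (5 sides)
Formula: interior angle = (n - 2) * 180 / n
(n - 2) = 3
(n - 2) * 180 = 540
angle = 540 / 5
angle = 108
108 degrees


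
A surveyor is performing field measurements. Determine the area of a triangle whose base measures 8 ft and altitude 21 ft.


Shape: triangle
Base b = 8 ft, Height h = 21 ft
Formula: A = (1/2) * b * h
A = 0.5 * 8 * 21
A = 0.5 * 168
A = 84
84 ft^2


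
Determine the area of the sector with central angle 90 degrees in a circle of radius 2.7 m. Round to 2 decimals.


Shape: circular sector
Radius r = 2.7 m, Angle = 90 degrees
Formula: A = (angle/360) * pi * r^2
r^2 = 7.29
Fraction of circle = 90/360
A = (90/360) * pi * 7.29
A = 1.8225 * pi
A = 5.73
5.73 m^2


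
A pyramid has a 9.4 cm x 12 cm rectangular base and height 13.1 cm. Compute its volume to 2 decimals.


Shape: rectangular pyramid
Base: 9.4 cm x 12 cm, Height h = 13.1 cm
Formula: V = (1/3) * base_area * h
base_area = 9.4 * 12 = 112.8
base_area * h = 112.8 * 13.1 = 1477.68
V = 1477.68 / 3
V = 492.56
492.56 cm^3


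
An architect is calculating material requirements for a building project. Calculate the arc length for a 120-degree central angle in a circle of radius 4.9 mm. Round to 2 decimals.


Shape: circular arc
Radius r = 4.9 mm, Angle = 120 degrees
Formula: L = (angle/360) * 2 * pi * r
2 * pi * r = 9.8 * pi
L = (120/360) * 9.8 * pi
L = 3.266667 * pi
L = 10.26
10.26 mm


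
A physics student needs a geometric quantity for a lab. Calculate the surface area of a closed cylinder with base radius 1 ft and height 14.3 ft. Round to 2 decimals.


Shape: closed cylinder
Radius r = 1 ft, Height h = 14.3 ft
Formula: SA = 2*pi*r^2 + 2*pi*r*h = 2*pi*r*(r + h)
r + h = 15.3
2 * r * (r + h) = 2 * 1 * 15.3 = 30.6
SA = 30.6 * pi
SA = 96.13
96.13 ft^2


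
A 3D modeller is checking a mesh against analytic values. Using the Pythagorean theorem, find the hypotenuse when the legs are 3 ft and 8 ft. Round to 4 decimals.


Shape: right triangle
Legs a = 3 ft, b = 8 ft
Formula: c = sqrt(a^2 + b^2)
a^2 = 9, b^2 = 64
a^2 + b^2 = 73
c = sqrt(73)
c = 8.544
8.544 ft


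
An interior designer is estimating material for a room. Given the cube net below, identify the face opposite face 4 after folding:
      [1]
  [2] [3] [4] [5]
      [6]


Net: cross layout. Take square 3 as the base (bottom).
Fold the four squares in the horizontal row up around 3: 2 -> left, 4 -> right, 5 wraps to the top.
Fold 1 and 6 up from 3: 1 -> back, 6 -> front.
Opposite pairs are therefore: (1, 6), (2, 4), (3, 5).
Face 4 is opposite face 2.
face 2


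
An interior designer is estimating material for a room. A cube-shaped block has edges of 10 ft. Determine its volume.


Shape: cube
Side s = 10 ft
Formula: V = s^3
V = 10 * 10 * 10
V = 100 * 10
V = 1000
1000 ft^3


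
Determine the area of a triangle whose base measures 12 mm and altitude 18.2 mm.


Shape: triangle
Base b = 12 mm, Height h = 18.2 mm
Formula: A = (1/2) * b * h
A = 0.5 * 12 * 18.2
A = 0.5 * 218.4
A = 109.2
109.2 mm^2


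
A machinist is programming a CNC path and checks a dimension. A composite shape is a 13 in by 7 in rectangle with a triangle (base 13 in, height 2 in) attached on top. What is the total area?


Composite shape: rectangle + triangle
Rectangle area = 13 * 7 = 91
Triangle area = 0.5 * 13 * 2 = 13
Total = 91 + 13
Total = 104
104 in^2


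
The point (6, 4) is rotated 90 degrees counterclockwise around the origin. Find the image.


Transformation: rotation about the origin
Original point: (6, 4)
Rule for 90 deg counterclockwise: (x, y) -> (-y, x)
Apply: (6, 4) -> (-4, 6)
(-4, 6)


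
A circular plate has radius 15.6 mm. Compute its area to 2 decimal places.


Shape: circle
Radius r = 15.6 mm
Formula: A = pi * r^2
r^2 = 15.6^2 = 243.36
A = pi * 243.36
A = 764.54
764.54 mm^2


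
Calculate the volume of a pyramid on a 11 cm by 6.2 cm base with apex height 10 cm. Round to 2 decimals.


Shape: rectangular pyramid
Base: 11 cm x 6.2 cm, Height h = 10 cm
Formula: V = (1/3) * base_area * h
base_area = 11 * 6.2 = 68.2
base_area * h = 68.2 * 10 = 682
V = 682 / 3
V = 227.33
227.33 cm^3


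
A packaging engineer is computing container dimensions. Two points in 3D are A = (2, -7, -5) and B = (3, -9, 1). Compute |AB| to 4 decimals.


3D distance between two points
P1 = (2, -7, -5), P2 = (3, -9, 1)
Formula: d = sqrt((x2-x1)^2 + (y2-y1)^2 + (z2-z1)^2)
dx = 3 - 2 = 1
dy = -9 - -7 = -2
dz = 1 - -5 = 6
dx^2 + dy^2 + dz^2 = 1 + 4 + 36 = 41
d = sqrt(41)
d = 6.4031
6.4031 units


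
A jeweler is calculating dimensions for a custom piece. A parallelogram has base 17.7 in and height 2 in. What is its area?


Shape: parallelogram
Base b = 17.7 in, Height h = 2 in
Formula: A = b * h
A = 17.7 * 2
A = 35.4
35.4 in^2


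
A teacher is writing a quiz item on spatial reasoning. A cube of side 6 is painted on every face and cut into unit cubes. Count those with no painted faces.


Large cube: 6 x 6 x 6, cut into unit cubes.
n = 6, so n - 2 = 4
Unpainted cubes form the interior (n - 2)^3 block.
(n - 2)^3 = 4^3 = 64
64 unit cubes


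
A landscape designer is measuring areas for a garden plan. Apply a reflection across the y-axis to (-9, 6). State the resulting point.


Transformation: reflection
Original point: (-9, 6)
Rule for reflection over the y-axis: (x, y) -> (-x, y)
Apply: (-9, 6) -> (9, 6)
(9, 6)


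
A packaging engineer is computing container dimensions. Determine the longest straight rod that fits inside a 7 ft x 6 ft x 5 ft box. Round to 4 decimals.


Shape: rectangular box (space diagonal)
l = 7 ft, w = 6 ft, h = 5 ft
Visualize: the diagonal of the base, then a right triangle with that diagonal and the height.
Formula: d = sqrt(l^2 + w^2 + h^2)
l^2 + w^2 + h^2 = 49 + 36 + 25 = 110
d = sqrt(110)
d = 10.4881
10.4881 ft


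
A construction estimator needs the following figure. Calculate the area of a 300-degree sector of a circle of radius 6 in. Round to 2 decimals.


Shape: circular sector
Radius r = 6 in, Angle = 300 degrees
Formula: A = (angle/360) * pi * r^2
r^2 = 36
Fraction of circle = 300/360
A = (300/360) * pi * 36
A = 30 * pi
A = 94.25
94.25 in^2


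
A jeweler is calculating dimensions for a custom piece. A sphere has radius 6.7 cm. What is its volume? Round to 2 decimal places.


Shape: sphere
Radius r = 6.7 cm
Formula: V = (4/3) * pi * r^3
r^3 = 300.763
(4/3) * 300.763 = 401.017333
V = 401.017333 * pi
V = 1259.83
1259.83 cm^3


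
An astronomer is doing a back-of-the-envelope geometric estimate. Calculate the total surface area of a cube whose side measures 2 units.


Shape: cube
Side s = 2 units
A cube has 6 square faces.
Formula: SA = 6 * s^2
s^2 = 4
SA = 6 * 4
SA = 24
24 units^2


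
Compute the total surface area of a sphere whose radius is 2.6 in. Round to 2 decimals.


Shape: sphere
Radius r = 2.6 in
Formula: SA = 4 * pi * r^2
r^2 = 6.76
SA = 4 * pi * 6.76
SA = 27.04 * pi
SA = 84.95
84.95 in^2


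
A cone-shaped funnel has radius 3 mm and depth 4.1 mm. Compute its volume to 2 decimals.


Shape: cone
Radius r = 3 mm, Height h = 4.1 mm
Formula: V = (1/3) * pi * r^2 * h
r^2 = 9
pi * r^2 * h = pi * 9 * 4.1 = 36.9 * pi
V = 36.9 * pi / 3
V = 38.64
38.64 mm^3


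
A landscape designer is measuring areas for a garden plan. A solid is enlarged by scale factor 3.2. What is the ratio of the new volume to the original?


Linear scale factor k = 3.2
Rule: under a linear scaling by k, volumes scale by k^3.
k^3 = 3.2 * 3.2 * 3.2
k^3 = 10.24 * 3.2
k^3 = 32.768
Volume scales by a factor of 32.768.
32.768 (dimensionless)
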